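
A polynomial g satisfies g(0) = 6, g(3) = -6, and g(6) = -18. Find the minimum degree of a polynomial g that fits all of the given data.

Forward differences of the values at t = 0, 3, 6:
  g  : 6  -6  -18
  Δ  : -12  -12
  Δ^2: 0
The first differences are constant (-12) and nonzero, while all higher differences vanish, so the minimal degree is 1.

1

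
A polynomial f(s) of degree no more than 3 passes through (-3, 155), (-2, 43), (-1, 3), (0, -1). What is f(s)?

Using the Lagrange interpolation formula with nodes -3, -2, -1, 0:
  L_0(s) = (s + 2)(s + 1)s / -6
  L_1(s) = (s + 3)(s + 1)s / 2
  L_2(s) = (s + 3)(s + 2)s / -2
  L_3(s) = (s + 3)(s + 2)(s + 1) / 6
Then f(s) = 155·L_0(s) + 43·L_1(s) + 3·L_2(s) - 1·L_3(s).
Expanding and collecting terms gives f(s) = -6s^3 + 2s - 1.
Check: f(-2) = 43. ✓

f(s) = -6s^3 + 2s - 1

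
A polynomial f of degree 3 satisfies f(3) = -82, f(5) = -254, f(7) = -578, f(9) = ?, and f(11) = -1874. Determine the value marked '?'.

On equispaced nodes a degree-3 polynomial has vanishing fourth forward difference, so
  f(3) - 4·f(5) + 6·f(7) - 4·f(9) + f(11) = 0.
Substituting the known values and solving for f(9):
  -4·f(9) = 4408
  f(9) = -1102.

-1102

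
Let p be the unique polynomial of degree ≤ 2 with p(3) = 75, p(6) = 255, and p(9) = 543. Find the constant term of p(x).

Write p(x) = ax^2 + bx + c. Substituting each data point gives a linear system:
  9a + 3b + c = 75
  36a + 6b + c = 255
  81a + 9b + c = 543
Solving the system yields a = 6, b = 6, c = 3.
So p(x) = 6x^2 + 6x + 3.
The constant term is 3.

3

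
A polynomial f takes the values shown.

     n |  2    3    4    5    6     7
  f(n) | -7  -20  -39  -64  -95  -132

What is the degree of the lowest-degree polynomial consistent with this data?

Forward differences of the values at n = 2, 3, 4, 5, 6, 7:
  f  : -7  -20  -39  -64  -95  -132
  Δ  : -13  -19  -25  -31  -37
  Δ^2: -6  -6  -6  -6
  Δ^3: 0  0  0
  Δ^4: 0  0
  Δ^5: 0
The second differences are constant (-6) and nonzero, while all higher differences vanish, so the minimal degree is 2.

2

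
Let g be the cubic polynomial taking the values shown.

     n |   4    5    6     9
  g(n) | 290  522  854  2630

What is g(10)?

Using the Lagrange interpolation formula with nodes 4, 5, 6, 9:
  L_0(n) = (n - 5)(n - 6)(n - 9) / -10
  L_1(n) = (n - 4)(n - 6)(n - 9) / 4
  L_2(n) = (n - 4)(n - 5)(n - 9) / -6
  L_3(n) = (n - 4)(n - 5)(n - 6) / 60
Then g(n) = 290·L_0(n) + 522·L_1(n) + 854·L_2(n) + 2630·L_3(n).
Expanding and collecting terms gives g(n) = 3n³ + 5n² + 4n + 2.
Evaluating at n = 10: g(10) = 3542.

3542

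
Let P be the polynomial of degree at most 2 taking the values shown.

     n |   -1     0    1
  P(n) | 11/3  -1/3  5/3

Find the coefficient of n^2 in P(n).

3

Write P(n) = an^2 + bn + c. Substituting each data point gives a linear system:
  a - b + c = 11/3
  c = -1/3
  a + b + c = 5/3
Solving the system yields a = 3, b = -1, c = -1/3.
So P(n) = 3n^2 - n - 1/3.
The leading coefficient is 3.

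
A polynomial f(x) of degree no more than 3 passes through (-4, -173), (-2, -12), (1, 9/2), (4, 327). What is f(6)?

1032

Write f(x) = ax^3 + bx^2 + cx + d. Substituting each data point gives a linear system:
  -64a + 16b - 4c + d = -173
  -8a + 4b - 2c + d = -12
  a + b + c + d = 9/2
  64a + 16b + 4c + d = 327
Solving the system yields a = 4, b = 5, c = -3/2, d = -3.
So f(x) = 4x^3 + 5x^2 - (3/2)x - 3.
Then f(6) = 1032.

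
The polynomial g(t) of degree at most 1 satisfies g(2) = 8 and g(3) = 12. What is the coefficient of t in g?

4

Write g(t) = at + b. Substituting each data point gives a linear system:
  2a + b = 8
  3a + b = 12
Solving the system yields a = 4, b = 0.
So g(t) = 4t.
The leading coefficient is 4.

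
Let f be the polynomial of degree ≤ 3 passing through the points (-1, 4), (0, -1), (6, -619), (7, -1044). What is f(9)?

Using the Lagrange interpolation formula with nodes -1, 0, 6, 7:
  L_0(t) = t(t - 6)(t - 7) / -56
  L_1(t) = (t + 1)(t - 6)(t - 7) / 42
  L_2(t) = (t + 1)t(t - 7) / -42
  L_3(t) = (t + 1)t(t - 6) / 56
Then f(t) = 4·L_0(t) - 1·L_1(t) - 619·L_2(t) - 1044·L_3(t).
Expanding and collecting terms gives f(t) = -4t^3 + 6t^2 + 5t - 1.
Evaluating at t = 9: f(9) = -2386.

-2386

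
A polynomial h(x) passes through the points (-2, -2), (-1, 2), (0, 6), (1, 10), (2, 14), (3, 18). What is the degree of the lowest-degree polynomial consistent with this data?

1

Forward differences of the values at x = -2, -1, 0, 1, 2, 3:
  h  : -2  2  6  10  14  18
  Δ  : 4  4  4  4  4
  Δ^2: 0  0  0  0
  Δ^3: 0  0  0
  Δ^4: 0  0
  Δ^5: 0
The first differences are constant (4) and nonzero, while all higher differences vanish, so the minimal degree is 1.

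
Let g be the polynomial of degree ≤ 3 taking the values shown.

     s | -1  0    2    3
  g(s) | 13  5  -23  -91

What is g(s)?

g(s) = -4s^3 + 2s^2 - 2s + 5

Write g(s) = as^3 + bs^2 + cs + d. Substituting each data point gives a linear system:
  -a + b - c + d = 13
  d = 5
  8a + 4b + 2c + d = -23
  27a + 9b + 3c + d = -91
Solving the system yields a = -4, b = 2, c = -2, d = 5.
So g(s) = -4s³ + 2s² - 2s + 5.
Check: g(0) = 5. ✓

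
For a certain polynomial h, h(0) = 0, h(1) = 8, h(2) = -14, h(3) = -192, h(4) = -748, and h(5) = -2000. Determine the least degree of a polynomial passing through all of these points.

4

Forward differences of the values at x = 0, 1, 2, 3, 4, 5:
  h  : 0  8  -14  -192  -748  -2000
  Δ  : 8  -22  -178  -556  -1252
  Δ^2: -30  -156  -378  -696
  Δ^3: -126  -222  -318
  Δ^4: -96  -96
  Δ^5: 0
The fourth differences are constant (-96) and nonzero, while all higher differences vanish, so the minimal degree is 4.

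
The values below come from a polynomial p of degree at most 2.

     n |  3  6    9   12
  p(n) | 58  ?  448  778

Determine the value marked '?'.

The 3 known points determine the degree-2 polynomial uniquely.
Write p(n) = an^2 + bn + c. Substituting each data point gives a linear system:
  9a + 3b + c = 58
  81a + 9b + c = 448
  144a + 12b + c = 778
Solving the system yields a = 5, b = 5, c = -2.
So p(n) = 5n² + 5n - 2.
Then p(6) = 208.

208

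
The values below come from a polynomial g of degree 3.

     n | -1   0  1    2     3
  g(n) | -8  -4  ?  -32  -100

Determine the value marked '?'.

-6

On equispaced nodes a degree-3 polynomial has vanishing fourth forward difference, so
  g(-1) - 4·g(0) + 6·g(1) - 4·g(2) + g(3) = 0.
Substituting the known values and solving for g(1):
  6·g(1) = -36
  g(1) = -6.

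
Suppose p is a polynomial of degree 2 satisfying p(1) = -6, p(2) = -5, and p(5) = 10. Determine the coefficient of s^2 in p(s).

Write p(s) = as^2 + bs + c. Substituting each data point gives a linear system:
  a + b + c = -6
  4a + 2b + c = -5
  25a + 5b + c = 10
Solving the system yields a = 1, b = -2, c = -5.
So p(s) = s^2 - 2s - 5.
The leading coefficient is 1.

1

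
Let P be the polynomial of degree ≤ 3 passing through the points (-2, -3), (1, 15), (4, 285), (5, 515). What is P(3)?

137

Using the Lagrange interpolation formula with nodes -2, 1, 4, 5:
  L_0(s) = (s - 1)(s - 4)(s - 5) / -126
  L_1(s) = (s + 2)(s - 4)(s - 5) / 36
  L_2(s) = (s + 2)(s - 1)(s - 5) / -18
  L_3(s) = (s + 2)(s - 1)(s - 4) / 28
Then P(s) = -3·L_0(s) + 15·L_1(s) + 285·L_2(s) + 515·L_3(s).
Expanding and collecting terms gives P(s) = 3s^3 + 5s^2 + 2s + 5.
Evaluating at s = 3: P(3) = 137.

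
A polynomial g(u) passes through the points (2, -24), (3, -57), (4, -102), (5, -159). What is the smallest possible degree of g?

Forward differences of the values at u = 2, 3, 4, 5:
  g  : -24  -57  -102  -159
  Δ  : -33  -45  -57
  Δ^2: -12  -12
  Δ^3: 0
The second differences are constant (-12) and nonzero, while all higher differences vanish, so the minimal degree is 2.

2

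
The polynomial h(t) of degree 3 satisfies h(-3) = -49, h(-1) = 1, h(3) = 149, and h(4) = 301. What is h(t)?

Using the Lagrange interpolation formula with nodes -3, -1, 3, 4:
  L_0(t) = (t + 1)(t - 3)(t - 4) / -84
  L_1(t) = (t + 3)(t - 3)(t - 4) / 40
  L_2(t) = (t + 3)(t + 1)(t - 4) / -24
  L_3(t) = (t + 3)(t + 1)(t - 3) / 35
Then h(t) = -49·L_0(t) + 1·L_1(t) + 149·L_2(t) + 301·L_3(t).
Expanding and collecting terms gives h(t) = 3t³ + 5t² + 6t + 5.
Check: h(-1) = 1. ✓

h(t) = 3t^3 + 5t^2 + 6t + 5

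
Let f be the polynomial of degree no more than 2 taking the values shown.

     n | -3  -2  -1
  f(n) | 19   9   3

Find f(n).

Write f(n) = an^2 + bn + c. Substituting each data point gives a linear system:
  9a - 3b + c = 19
  4a - 2b + c = 9
  a - b + c = 3
Solving the system yields a = 2, b = 0, c = 1.
So f(n) = 2n² + 1.
Check: f(-1) = 3. ✓

f(n) = 2n^2 + 1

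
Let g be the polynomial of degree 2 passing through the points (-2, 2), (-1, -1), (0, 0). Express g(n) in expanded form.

g(n) = 2n^2 + 3n

Write g(n) = an^2 + bn + c. Substituting each data point gives a linear system:
  4a - 2b + c = 2
  a - b + c = -1
  c = 0
Solving the system yields a = 2, b = 3, c = 0.
So g(n) = 2n² + 3n.
Check: g(0) = 0. ✓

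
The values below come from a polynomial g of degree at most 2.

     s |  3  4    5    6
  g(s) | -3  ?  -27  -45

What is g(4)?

-13

The 3 known points determine the degree-2 polynomial uniquely.
Write g(s) = as^2 + bs + c. Substituting each data point gives a linear system:
  9a + 3b + c = -3
  25a + 5b + c = -27
  36a + 6b + c = -45
Solving the system yields a = -2, b = 4, c = 3.
So g(s) = -2s^2 + 4s + 3.
Then g(4) = -13.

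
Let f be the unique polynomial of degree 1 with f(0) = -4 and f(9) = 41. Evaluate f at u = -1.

-9

Write f(u) = au + b. Substituting each data point gives a linear system:
  b = -4
  9a + b = 41
Solving the system yields a = 5, b = -4.
So f(u) = 5u - 4.
Then f(-1) = -9.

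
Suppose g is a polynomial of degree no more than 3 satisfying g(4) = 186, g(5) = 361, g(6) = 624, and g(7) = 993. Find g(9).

2121

Forward differences of the values at t = 4, 5, 6, 7:
  g  : 186  361  624  993
  Δ  : 175  263  369
  Δ^2: 88  106
  Δ^3: 18
The third differences are constant, confirming degree 3.
Interpolating (Newton forward form) and evaluating at t = 9 gives g(9) = 2121.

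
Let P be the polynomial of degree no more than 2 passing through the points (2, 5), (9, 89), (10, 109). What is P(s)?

P(s) = s^2 + s - 1

Using the Lagrange interpolation formula with nodes 2, 9, 10:
  L_0(s) = (s - 9)(s - 10) / 56
  L_1(s) = (s - 2)(s - 10) / -7
  L_2(s) = (s - 2)(s - 9) / 8
Then P(s) = 5·L_0(s) + 89·L_1(s) + 109·L_2(s).
Expanding and collecting terms gives P(s) = s² + s - 1.
Check: P(2) = 5. ✓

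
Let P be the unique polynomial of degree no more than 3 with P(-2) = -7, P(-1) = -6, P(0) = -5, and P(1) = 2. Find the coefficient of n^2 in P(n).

3

Write P(n) = an^3 + bn^2 + cn + d. Substituting each data point gives a linear system:
  -8a + 4b - 2c + d = -7
  -a + b - c + d = -6
  d = -5
  a + b + c + d = 2
Solving the system yields a = 1, b = 3, c = 3, d = -5.
So P(n) = n^3 + 3n^2 + 3n - 5.
The coefficient of n^2 is 3.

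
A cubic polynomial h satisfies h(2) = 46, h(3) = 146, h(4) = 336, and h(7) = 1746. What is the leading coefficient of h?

Write h(u) = au^3 + bu^2 + cu + d. Substituting each data point gives a linear system:
  8a + 4b + 2c + d = 46
  27a + 9b + 3c + d = 146
  64a + 16b + 4c + d = 336
  343a + 49b + 7c + d = 1746
Solving the system yields a = 5, b = 0, c = 5, d = -4.
So h(u) = 5u³ + 5u - 4.
The leading coefficient is 5.

5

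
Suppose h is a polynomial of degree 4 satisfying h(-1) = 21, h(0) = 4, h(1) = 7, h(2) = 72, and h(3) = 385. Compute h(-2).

Write h(u) = au^4 + bu^3 + cu^2 + du + e. Substituting each data point gives a linear system:
  a - b + c - d + e = 21
  e = 4
  a + b + c + d + e = 7
  16a + 8b + 4c + 2d + e = 72
  81a + 27b + 9c + 3d + e = 385
Solving the system yields a = 6, b = -5, c = 4, d = -2, e = 4.
So h(u) = 6u⁴ - 5u³ + 4u² - 2u + 4.
Then h(-2) = 160.

160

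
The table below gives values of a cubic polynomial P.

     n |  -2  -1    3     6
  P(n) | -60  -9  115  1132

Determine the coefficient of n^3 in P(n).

6

Write P(n) = an^3 + bn^2 + cn + d. Substituting each data point gives a linear system:
  -8a + 4b - 2c + d = -60
  -a + b - c + d = -9
  27a + 9b + 3c + d = 115
  216a + 36b + 6c + d = 1132
Solving the system yields a = 6, b = -4, c = -3, d = -2.
So P(n) = 6n^3 - 4n^2 - 3n - 2.
The leading coefficient is 6.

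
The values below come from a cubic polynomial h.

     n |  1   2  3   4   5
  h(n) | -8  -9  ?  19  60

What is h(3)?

-2

The 4 known points determine the degree-3 polynomial uniquely.
Write h(n) = an^3 + bn^2 + cn + d. Substituting each data point gives a linear system:
  a + b + c + d = -8
  8a + 4b + 2c + d = -9
  64a + 16b + 4c + d = 19
  125a + 25b + 5c + d = 60
Solving the system yields a = 1, b = -2, c = -2, d = -5.
So h(n) = n^3 - 2n^2 - 2n - 5.
Then h(3) = -2.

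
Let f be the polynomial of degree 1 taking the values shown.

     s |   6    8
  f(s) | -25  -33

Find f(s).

f(s) = -4s - 1

Write f(s) = as + b. Substituting each data point gives a linear system:
  6a + b = -25
  8a + b = -33
Solving the system yields a = -4, b = -1.
So f(s) = -4s - 1.
Check: f(8) = -33. ✓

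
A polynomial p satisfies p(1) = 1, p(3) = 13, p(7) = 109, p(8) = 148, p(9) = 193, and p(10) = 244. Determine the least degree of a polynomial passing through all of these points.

Divided differences on the nodes 1, 3, 7, 8, 9, 10:
  order 0: 1  13  109  148  193  244
  order 1: 6  24  39  45  51
  order 2: 3  3  3  3
  order 3: 0  0  0
  order 4: 0  0
  order 5: 0
The order-2 divided differences are all 3 (nonzero) and every higher order vanishes, so the data lies on a polynomial of degree exactly 2.

2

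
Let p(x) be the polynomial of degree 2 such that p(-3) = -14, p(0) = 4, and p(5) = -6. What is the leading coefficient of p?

-1

Write p(x) = ax^2 + bx + c. Substituting each data point gives a linear system:
  9a - 3b + c = -14
  c = 4
  25a + 5b + c = -6
Solving the system yields a = -1, b = 3, c = 4.
So p(x) = -x² + 3x + 4.
The leading coefficient is -1.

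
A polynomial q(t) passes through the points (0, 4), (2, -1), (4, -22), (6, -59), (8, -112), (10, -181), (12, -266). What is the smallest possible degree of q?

Forward differences of the values at t = 0, 2, 4, 6, 8, 10, 12:
  q  : 4  -1  -22  -59  -112  -181  -266
  Δ  : -5  -21  -37  -53  -69  -85
  Δ^2: -16  -16  -16  -16  -16
  Δ^3: 0  0  0  0
  Δ^4: 0  0  0
  Δ^5: 0  0
  Δ^6: 0
The second differences are constant (-16) and nonzero, while all higher differences vanish, so the minimal degree is 2.

2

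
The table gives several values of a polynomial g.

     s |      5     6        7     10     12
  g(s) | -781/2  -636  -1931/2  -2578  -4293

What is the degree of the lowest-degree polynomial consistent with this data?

Divided differences on the nodes 5, 6, 7, 10, 12:
  order 0: -781/2  -636  -1931/2  -2578  -4293
  order 1: -491/2  -659/2  -1075/2  -1715/2
  order 2: -42  -52  -64
  order 3: -2  -2
  order 4: 0
The order-3 divided differences are all -2 (nonzero) and every higher order vanishes, so the data lies on a polynomial of degree exactly 3.

3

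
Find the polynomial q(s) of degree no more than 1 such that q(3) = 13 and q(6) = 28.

Using the Lagrange interpolation formula with nodes 3, 6:
  L_0(s) = (s - 6) / -3
  L_1(s) = (s - 3) / 3
Then q(s) = 13·L_0(s) + 28·L_1(s).
Expanding and collecting terms gives q(s) = 5s - 2.
Check: q(6) = 28. ✓

q(s) = 5s - 2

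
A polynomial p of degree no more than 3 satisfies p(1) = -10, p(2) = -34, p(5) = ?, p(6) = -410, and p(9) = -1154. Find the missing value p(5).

-262

The 4 known points determine the degree-3 polynomial uniquely.
Write p(u) = au^3 + bu^2 + cu + d. Substituting each data point gives a linear system:
  a + b + c + d = -10
  8a + 4b + 2c + d = -34
  216a + 36b + 6c + d = -410
  729a + 81b + 9c + d = -1154
Solving the system yields a = -1, b = -5, c = -2, d = -2.
So p(u) = -u³ - 5u² - 2u - 2.
Then p(5) = -262.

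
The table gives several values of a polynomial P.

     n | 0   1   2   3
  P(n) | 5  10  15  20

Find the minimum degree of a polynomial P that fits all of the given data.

Forward differences of the values at n = 0, 1, 2, 3:
  P  : 5  10  15  20
  Δ  : 5  5  5
  Δ^2: 0  0
  Δ^3: 0
The first differences are constant (5) and nonzero, while all higher differences vanish, so the minimal degree is 1.

1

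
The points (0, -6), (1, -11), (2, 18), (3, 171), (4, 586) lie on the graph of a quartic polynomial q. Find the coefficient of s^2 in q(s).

-6

Write q(s) = as^4 + bs^3 + cs^2 + ds + e. Substituting each data point gives a linear system:
  e = -6
  a + b + c + d + e = -11
  16a + 8b + 4c + 2d + e = 18
  81a + 27b + 9c + 3d + e = 171
  256a + 64b + 16c + 4d + e = 586
Solving the system yields a = 2, b = 3, c = -6, d = -4, e = -6.
So q(s) = 2s⁴ + 3s³ - 6s² - 4s - 6.
The coefficient of s^2 is -6.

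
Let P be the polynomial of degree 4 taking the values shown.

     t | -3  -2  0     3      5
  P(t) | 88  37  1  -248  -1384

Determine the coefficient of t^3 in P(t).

Write P(t) = at^4 + bt^3 + ct^2 + dt + e. Substituting each data point gives a linear system:
  81a - 27b + 9c - 3d + e = 88
  16a - 8b + 4c - 2d + e = 37
  e = 1
  81a + 27b + 9c + 3d + e = -248
  625a + 125b + 25c + 5d + e = -1384
Solving the system yields a = -1, b = -6, c = 0, d = -2, e = 1.
So P(t) = -t^4 - 6t^3 - 2t + 1.
The coefficient of t^3 is -6.

-6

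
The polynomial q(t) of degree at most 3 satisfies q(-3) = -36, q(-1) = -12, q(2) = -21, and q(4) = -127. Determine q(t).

q(t) = -t^3 - 5t^2 + 5t - 3

Write q(t) = at^3 + bt^2 + ct + d. Substituting each data point gives a linear system:
  -27a + 9b - 3c + d = -36
  -a + b - c + d = -12
  8a + 4b + 2c + d = -21
  64a + 16b + 4c + d = -127
Solving the system yields a = -1, b = -5, c = 5, d = -3.
So q(t) = -t³ - 5t² + 5t - 3.
Check: q(4) = -127. ✓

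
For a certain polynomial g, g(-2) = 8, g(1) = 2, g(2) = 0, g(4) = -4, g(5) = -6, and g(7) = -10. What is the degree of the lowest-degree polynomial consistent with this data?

1

Divided differences on the nodes -2, 1, 2, 4, 5, 7:
  order 0: 8  2  0  -4  -6  -10
  order 1: -2  -2  -2  -2  -2
  order 2: 0  0  0  0
  order 3: 0  0  0
  order 4: 0  0
  order 5: 0
The order-1 divided differences are all -2 (nonzero) and every higher order vanishes, so the data lies on a polynomial of degree exactly 1.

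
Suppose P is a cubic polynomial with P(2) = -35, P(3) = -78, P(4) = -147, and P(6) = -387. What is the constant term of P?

Write P(u) = au^3 + bu^2 + cu + d. Substituting each data point gives a linear system:
  8a + 4b + 2c + d = -35
  27a + 9b + 3c + d = -78
  64a + 16b + 4c + d = -147
  216a + 36b + 6c + d = -387
Solving the system yields a = -1, b = -4, c = -4, d = -3.
So P(u) = -u^3 - 4u^2 - 4u - 3.
The constant term is -3.

-3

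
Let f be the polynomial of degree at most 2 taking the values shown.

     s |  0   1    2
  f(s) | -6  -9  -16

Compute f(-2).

Using the Lagrange interpolation formula with nodes 0, 1, 2:
  L_0(s) = (s - 1)(s - 2) / 2
  L_1(s) = s(s - 2) / -1
  L_2(s) = s(s - 1) / 2
Then f(s) = -6·L_0(s) - 9·L_1(s) - 16·L_2(s).
Expanding and collecting terms gives f(s) = -2s² - s - 6.
Evaluating at s = -2: f(-2) = -12.

-12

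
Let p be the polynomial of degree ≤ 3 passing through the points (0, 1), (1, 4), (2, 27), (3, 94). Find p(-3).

-128

Write p(n) = an^3 + bn^2 + cn + d. Substituting each data point gives a linear system:
  d = 1
  a + b + c + d = 4
  8a + 4b + 2c + d = 27
  27a + 9b + 3c + d = 94
Solving the system yields a = 4, b = -2, c = 1, d = 1.
So p(n) = 4n^3 - 2n^2 + n + 1.
Then p(-3) = -128.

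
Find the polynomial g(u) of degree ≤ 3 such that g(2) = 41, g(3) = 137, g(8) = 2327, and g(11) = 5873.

g(u) = 4u^3 + 5u^2 - 5u - 1

Using the Lagrange interpolation formula with nodes 2, 3, 8, 11:
  L_0(u) = (u - 3)(u - 8)(u - 11) / -54
  L_1(u) = (u - 2)(u - 8)(u - 11) / 40
  L_2(u) = (u - 2)(u - 3)(u - 11) / -90
  L_3(u) = (u - 2)(u - 3)(u - 8) / 216
Then g(u) = 41·L_0(u) + 137·L_1(u) + 2327·L_2(u) + 5873·L_3(u).
Expanding and collecting terms gives g(u) = 4u³ + 5u² - 5u - 1.
Check: g(2) = 41. ✓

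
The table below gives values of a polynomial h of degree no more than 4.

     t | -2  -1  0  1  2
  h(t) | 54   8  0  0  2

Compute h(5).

320

Forward differences of the values at t = -2, -1, 0, 1, 2:
  h  : 54  8  0  0  2
  Δ  : -46  -8  0  2
  Δ^2: 38  8  2
  Δ^3: -30  -6
  Δ^4: 24
The fourth differences are constant, confirming degree 4.
Interpolating (Newton forward form) and evaluating at t = 5 gives h(5) = 320.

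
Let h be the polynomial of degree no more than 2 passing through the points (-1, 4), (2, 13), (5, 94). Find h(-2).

17

Using the Lagrange interpolation formula with nodes -1, 2, 5:
  L_0(n) = (n - 2)(n - 5) / 18
  L_1(n) = (n + 1)(n - 5) / -9
  L_2(n) = (n + 1)(n - 2) / 18
Then h(n) = 4·L_0(n) + 13·L_1(n) + 94·L_2(n).
Expanding and collecting terms gives h(n) = 4n^2 - n - 1.
Evaluating at n = -2: h(-2) = 17.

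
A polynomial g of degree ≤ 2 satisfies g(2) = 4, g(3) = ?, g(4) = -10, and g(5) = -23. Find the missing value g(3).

The 3 known points determine the degree-2 polynomial uniquely.
Write g(u) = au^2 + bu + c. Substituting each data point gives a linear system:
  4a + 2b + c = 4
  16a + 4b + c = -10
  25a + 5b + c = -23
Solving the system yields a = -2, b = 5, c = 2.
So g(u) = -2u² + 5u + 2.
Then g(3) = -1.

-1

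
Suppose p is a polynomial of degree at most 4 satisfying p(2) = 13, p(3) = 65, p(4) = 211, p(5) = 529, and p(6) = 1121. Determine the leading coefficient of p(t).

Write p(t) = at^4 + bt^3 + ct^2 + dt + e. Substituting each data point gives a linear system:
  16a + 8b + 4c + 2d + e = 13
  81a + 27b + 9c + 3d + e = 65
  256a + 64b + 16c + 4d + e = 211
  625a + 125b + 25c + 5d + e = 529
  1296a + 216b + 36c + 6d + e = 1121
Solving the system yields a = 1, b = -1, c = 1, d = 1, e = -1.
So p(t) = t^4 - t^3 + t^2 + t - 1.
The leading coefficient is 1.

1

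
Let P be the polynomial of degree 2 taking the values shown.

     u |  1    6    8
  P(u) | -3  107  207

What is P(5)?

Write P(u) = au^2 + bu + c. Substituting each data point gives a linear system:
  a + b + c = -3
  36a + 6b + c = 107
  64a + 8b + c = 207
Solving the system yields a = 4, b = -6, c = -1.
So P(u) = 4u^2 - 6u - 1.
Then P(5) = 69.

69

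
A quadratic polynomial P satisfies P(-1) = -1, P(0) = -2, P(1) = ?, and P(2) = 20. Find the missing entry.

5

The 3 known points determine the degree-2 polynomial uniquely.
Write P(n) = an^2 + bn + c. Substituting each data point gives a linear system:
  a - b + c = -1
  c = -2
  4a + 2b + c = 20
Solving the system yields a = 4, b = 3, c = -2.
So P(n) = 4n² + 3n - 2.
Then P(1) = 5.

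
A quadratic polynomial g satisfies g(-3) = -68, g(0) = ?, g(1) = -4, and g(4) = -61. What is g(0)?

-5

The 3 known points determine the degree-2 polynomial uniquely.
Write g(n) = an^2 + bn + c. Substituting each data point gives a linear system:
  9a - 3b + c = -68
  a + b + c = -4
  16a + 4b + c = -61
Solving the system yields a = -5, b = 6, c = -5.
So g(n) = -5n^2 + 6n - 5.
Then g(0) = -5.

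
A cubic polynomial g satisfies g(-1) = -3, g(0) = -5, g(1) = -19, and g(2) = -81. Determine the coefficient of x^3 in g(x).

-6

Write g(x) = ax^3 + bx^2 + cx + d. Substituting each data point gives a linear system:
  -a + b - c + d = -3
  d = -5
  a + b + c + d = -19
  8a + 4b + 2c + d = -81
Solving the system yields a = -6, b = -6, c = -2, d = -5.
So g(x) = -6x³ - 6x² - 2x - 5.
The leading coefficient is -6.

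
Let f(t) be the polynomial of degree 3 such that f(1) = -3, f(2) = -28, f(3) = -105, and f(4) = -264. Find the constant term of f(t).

0

Write f(t) = at^3 + bt^2 + ct + d. Substituting each data point gives a linear system:
  a + b + c + d = -3
  8a + 4b + 2c + d = -28
  27a + 9b + 3c + d = -105
  64a + 16b + 4c + d = -264
Solving the system yields a = -5, b = 4, c = -2, d = 0.
So f(t) = -5t^3 + 4t^2 - 2t.
The constant term is 0.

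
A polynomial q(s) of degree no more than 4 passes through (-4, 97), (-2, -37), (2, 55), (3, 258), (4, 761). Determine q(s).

Write q(s) = as^4 + bs^3 + cs^2 + ds + e. Substituting each data point gives a linear system:
  256a - 64b + 16c - 4d + e = 97
  16a - 8b + 4c - 2d + e = -37
  16a + 8b + 4c + 2d + e = 55
  81a + 27b + 9c + 3d + e = 258
  256a + 64b + 16c + 4d + e = 761
Solving the system yields a = 2, b = 5, c = -5, d = 3, e = -3.
So q(s) = 2s^4 + 5s^3 - 5s^2 + 3s - 3.
Check: q(3) = 258. ✓

q(s) = 2s^4 + 5s^3 - 5s^2 + 3s - 3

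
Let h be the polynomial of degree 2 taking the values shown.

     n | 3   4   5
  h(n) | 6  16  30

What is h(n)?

Write h(n) = an^2 + bn + c. Substituting each data point gives a linear system:
  9a + 3b + c = 6
  16a + 4b + c = 16
  25a + 5b + c = 30
Solving the system yields a = 2, b = -4, c = 0.
So h(n) = 2n² - 4n.
Check: h(4) = 16. ✓

h(n) = 2n^2 - 4n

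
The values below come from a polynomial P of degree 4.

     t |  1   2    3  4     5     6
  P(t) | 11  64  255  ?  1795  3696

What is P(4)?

752

On equispaced nodes a degree-4 polynomial has vanishing fifth forward difference, so
  - P(1) + 5·P(2) - 10·P(3) + 10·P(4) - 5·P(5) + P(6) = 0.
Substituting the known values and solving for P(4):
  10·P(4) = 7520
  P(4) = 752.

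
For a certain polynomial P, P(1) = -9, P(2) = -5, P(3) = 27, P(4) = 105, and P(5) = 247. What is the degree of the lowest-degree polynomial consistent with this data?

Forward differences of the values at u = 1, 2, 3, 4, 5:
  P  : -9  -5  27  105  247
  Δ  : 4  32  78  142
  Δ^2: 28  46  64
  Δ^3: 18  18
  Δ^4: 0
The third differences are constant (18) and nonzero, while all higher differences vanish, so the minimal degree is 3.

3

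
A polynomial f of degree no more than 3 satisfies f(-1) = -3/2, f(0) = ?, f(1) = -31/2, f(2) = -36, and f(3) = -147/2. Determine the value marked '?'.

-6

The 4 known points determine the degree-3 polynomial uniquely.
Write f(s) = as^3 + bs^2 + cs + d. Substituting each data point gives a linear system:
  -a + b - c + d = -3/2
  a + b + c + d = -31/2
  8a + 4b + 2c + d = -36
  27a + 9b + 3c + d = -147/2
Solving the system yields a = -1, b = -5/2, c = -6, d = -6.
So f(s) = -s³ - (5/2)s² - 6s - 6.
Then f(0) = -6.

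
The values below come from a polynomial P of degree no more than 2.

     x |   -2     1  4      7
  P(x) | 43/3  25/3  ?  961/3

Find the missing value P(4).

331/3

On equispaced nodes a degree-2 polynomial has vanishing third forward difference, so
  - P(-2) + 3·P(1) - 3·P(4) + P(7) = 0.
Substituting the known values and solving for P(4):
  -3·P(4) = -331
  P(4) = 331/3.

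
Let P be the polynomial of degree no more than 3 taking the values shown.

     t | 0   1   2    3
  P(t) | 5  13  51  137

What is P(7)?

Forward differences of the values at t = 0, 1, 2, 3:
  P  : 5  13  51  137
  Δ  : 8  38  86
  Δ^2: 30  48
  Δ^3: 18
The third differences are constant, confirming degree 3.
Interpolating (Newton forward form) and evaluating at t = 7 gives P(7) = 1321.

1321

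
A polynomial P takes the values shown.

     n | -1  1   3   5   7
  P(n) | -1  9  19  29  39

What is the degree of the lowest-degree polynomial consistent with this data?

Forward differences of the values at n = -1, 1, 3, 5, 7:
  P  : -1  9  19  29  39
  Δ  : 10  10  10  10
  Δ^2: 0  0  0
  Δ^3: 0  0
  Δ^4: 0
The first differences are constant (10) and nonzero, while all higher differences vanish, so the minimal degree is 1.

1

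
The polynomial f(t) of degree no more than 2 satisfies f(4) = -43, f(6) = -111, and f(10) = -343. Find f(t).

f(t) = -4t^2 + 6t - 3

Write f(t) = at^2 + bt + c. Substituting each data point gives a linear system:
  16a + 4b + c = -43
  36a + 6b + c = -111
  100a + 10b + c = -343
Solving the system yields a = -4, b = 6, c = -3.
So f(t) = -4t^2 + 6t - 3.
Check: f(4) = -43. ✓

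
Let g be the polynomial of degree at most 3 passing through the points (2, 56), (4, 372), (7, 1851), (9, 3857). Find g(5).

701

Using the Lagrange interpolation formula with nodes 2, 4, 7, 9:
  L_0(u) = (u - 4)(u - 7)(u - 9) / -70
  L_1(u) = (u - 2)(u - 7)(u - 9) / 30
  L_2(u) = (u - 2)(u - 4)(u - 9) / -30
  L_3(u) = (u - 2)(u - 4)(u - 7) / 70
Then g(u) = 56·L_0(u) + 372·L_1(u) + 1851·L_2(u) + 3857·L_3(u).
Expanding and collecting terms gives g(u) = 5u³ + 2u² + 6u - 4.
Evaluating at u = 5: g(5) = 701.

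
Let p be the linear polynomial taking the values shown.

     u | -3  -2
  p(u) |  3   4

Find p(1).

7

Using the Lagrange interpolation formula with nodes -3, -2:
  L_0(u) = (u + 2) / -1
  L_1(u) = (u + 3) / 1
Then p(u) = 3·L_0(u) + 4·L_1(u).
Expanding and collecting terms gives p(u) = u + 6.
Evaluating at u = 1: p(1) = 7.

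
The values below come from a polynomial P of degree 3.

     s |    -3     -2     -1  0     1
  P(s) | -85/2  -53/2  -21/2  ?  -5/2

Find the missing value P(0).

The 4 known points determine the degree-3 polynomial uniquely.
Write P(s) = as^3 + bs^2 + cs + d. Substituting each data point gives a linear system:
  -27a + 9b - 3c + d = -85/2
  -8a + 4b - 2c + d = -53/2
  -a + b - c + d = -21/2
  a + b + c + d = -5/2
Solving the system yields a = -1, b = -6, c = 5, d = -1/2.
So P(s) = -s³ - 6s² + 5s - 1/2.
Then P(0) = -1/2.

-1/2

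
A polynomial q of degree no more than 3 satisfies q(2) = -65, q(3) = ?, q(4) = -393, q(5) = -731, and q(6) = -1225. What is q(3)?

-181

On equispaced nodes a degree-3 polynomial has vanishing fourth forward difference, so
  q(2) - 4·q(3) + 6·q(4) - 4·q(5) + q(6) = 0.
Substituting the known values and solving for q(3):
  -4·q(3) = 724
  q(3) = -181.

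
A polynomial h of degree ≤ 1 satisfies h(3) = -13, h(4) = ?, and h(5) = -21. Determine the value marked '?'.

The 2 known points determine the degree-1 polynomial uniquely.
Write h(s) = as + b. Substituting each data point gives a linear system:
  3a + b = -13
  5a + b = -21
Solving the system yields a = -4, b = -1.
So h(s) = -4s - 1.
Then h(4) = -17.

-17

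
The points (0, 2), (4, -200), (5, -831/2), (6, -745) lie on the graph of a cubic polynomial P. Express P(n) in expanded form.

P(n) = -4n^3 + 3n^2 + (3/2)n + 2

Write P(n) = an^3 + bn^2 + cn + d. Substituting each data point gives a linear system:
  d = 2
  64a + 16b + 4c + d = -200
  125a + 25b + 5c + d = -831/2
  216a + 36b + 6c + d = -745
Solving the system yields a = -4, b = 3, c = 3/2, d = 2.
So P(n) = -4n³ + 3n² + (3/2)n + 2.
Check: P(0) = 2. ✓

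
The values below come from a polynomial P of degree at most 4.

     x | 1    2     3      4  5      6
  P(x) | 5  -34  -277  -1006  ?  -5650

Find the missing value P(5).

-2623

The 5 known points determine the degree-4 polynomial uniquely.
Write P(x) = ax^4 + bx^3 + cx^2 + dx + e. Substituting each data point gives a linear system:
  a + b + c + d + e = 5
  16a + 8b + 4c + 2d + e = -34
  81a + 27b + 9c + 3d + e = -277
  256a + 64b + 16c + 4d + e = -1006
  1296a + 216b + 36c + 6d + e = -5650
Solving the system yields a = -5, b = 3, c = 5, d = 0, e = 2.
So P(x) = -5x⁴ + 3x³ + 5x² + 2.
Then P(5) = -2623.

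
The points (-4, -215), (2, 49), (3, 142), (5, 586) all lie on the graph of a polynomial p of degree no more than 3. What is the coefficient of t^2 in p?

3

Write p(t) = at^3 + bt^2 + ct + d. Substituting each data point gives a linear system:
  -64a + 16b - 4c + d = -215
  8a + 4b + 2c + d = 49
  27a + 9b + 3c + d = 142
  125a + 25b + 5c + d = 586
Solving the system yields a = 4, b = 3, c = 2, d = 1.
So p(t) = 4t^3 + 3t^2 + 2t + 1.
The coefficient of t^2 is 3.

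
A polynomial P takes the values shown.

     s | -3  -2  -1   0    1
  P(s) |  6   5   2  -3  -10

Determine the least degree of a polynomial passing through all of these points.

Forward differences of the values at s = -3, -2, -1, 0, 1:
  P  : 6  5  2  -3  -10
  Δ  : -1  -3  -5  -7
  Δ^2: -2  -2  -2
  Δ^3: 0  0
  Δ^4: 0
The second differences are constant (-2) and nonzero, while all higher differences vanish, so the minimal degree is 2.

2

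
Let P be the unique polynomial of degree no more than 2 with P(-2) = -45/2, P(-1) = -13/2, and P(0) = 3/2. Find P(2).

-13/2

Using the Lagrange interpolation formula with nodes -2, -1, 0:
  L_0(s) = (s + 1)s / 2
  L_1(s) = (s + 2)s / -1
  L_2(s) = (s + 2)(s + 1) / 2
Then P(s) = -45/2·L_0(s) - 13/2·L_1(s) + 3/2·L_2(s).
Expanding and collecting terms gives P(s) = -4s² + 4s + 3/2.
Evaluating at s = 2: P(2) = -13/2.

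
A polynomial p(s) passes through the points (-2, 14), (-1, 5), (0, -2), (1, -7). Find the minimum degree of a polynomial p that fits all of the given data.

Forward differences of the values at s = -2, -1, 0, 1:
  p  : 14  5  -2  -7
  Δ  : -9  -7  -5
  Δ^2: 2  2
  Δ^3: 0
The second differences are constant (2) and nonzero, while all higher differences vanish, so the minimal degree is 2.

2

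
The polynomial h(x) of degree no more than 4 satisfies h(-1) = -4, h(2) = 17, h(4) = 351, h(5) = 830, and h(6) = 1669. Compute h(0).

Using the Lagrange interpolation formula with nodes -1, 2, 4, 5, 6:
  L_0(x) = (x - 2)(x - 4)(x - 5)(x - 6) / 630
  L_1(x) = (x + 1)(x - 4)(x - 5)(x - 6) / -72
  L_2(x) = (x + 1)(x - 2)(x - 5)(x - 6) / 20
  L_3(x) = (x + 1)(x - 2)(x - 4)(x - 6) / -18
  L_4(x) = (x + 1)(x - 2)(x - 4)(x - 5) / 56
Then h(x) = -4·L_0(x) + 17·L_1(x) + 351·L_2(x) + 830·L_3(x) + 1669·L_4(x).
Expanding and collecting terms gives h(x) = x^4 + 2x^3 - x^2 - 3x - 5.
Evaluating at x = 0: h(0) = -5.

-5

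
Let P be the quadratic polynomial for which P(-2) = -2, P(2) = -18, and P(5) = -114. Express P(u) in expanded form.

P(u) = -4u^2 - 4u + 6

Write P(u) = au^2 + bu + c. Substituting each data point gives a linear system:
  4a - 2b + c = -2
  4a + 2b + c = -18
  25a + 5b + c = -114
Solving the system yields a = -4, b = -4, c = 6.
So P(u) = -4u² - 4u + 6.
Check: P(-2) = -2. ✓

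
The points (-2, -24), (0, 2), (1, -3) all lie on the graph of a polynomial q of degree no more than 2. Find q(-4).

Write q(x) = ax^2 + bx + c. Substituting each data point gives a linear system:
  4a - 2b + c = -24
  c = 2
  a + b + c = -3
Solving the system yields a = -6, b = 1, c = 2.
So q(x) = -6x^2 + x + 2.
Then q(-4) = -98.

-98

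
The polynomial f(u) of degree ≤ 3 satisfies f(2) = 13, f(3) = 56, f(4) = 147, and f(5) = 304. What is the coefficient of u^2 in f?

Write f(u) = au^3 + bu^2 + cu + d. Substituting each data point gives a linear system:
  8a + 4b + 2c + d = 13
  27a + 9b + 3c + d = 56
  64a + 16b + 4c + d = 147
  125a + 25b + 5c + d = 304
Solving the system yields a = 3, b = -3, c = 1, d = -1.
So f(u) = 3u³ - 3u² + u - 1.
The coefficient of u^2 is -3.

-3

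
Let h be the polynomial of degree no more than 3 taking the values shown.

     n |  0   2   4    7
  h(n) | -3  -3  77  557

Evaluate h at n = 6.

Write h(n) = an^3 + bn^2 + cn + d. Substituting each data point gives a linear system:
  d = -3
  8a + 4b + 2c + d = -3
  64a + 16b + 4c + d = 77
  343a + 49b + 7c + d = 557
Solving the system yields a = 2, b = -2, c = -4, d = -3.
So h(n) = 2n^3 - 2n^2 - 4n - 3.
Then h(6) = 333.

333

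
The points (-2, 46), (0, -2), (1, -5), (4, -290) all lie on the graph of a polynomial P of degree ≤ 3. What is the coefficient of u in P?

Write P(u) = au^3 + bu^2 + cu + d. Substituting each data point gives a linear system:
  -8a + 4b - 2c + d = 46
  d = -2
  a + b + c + d = -5
  64a + 16b + 4c + d = -290
Solving the system yields a = -5, b = 2, c = 0, d = -2.
So P(u) = -5u³ + 2u² - 2.
The coefficient of u is 0.

0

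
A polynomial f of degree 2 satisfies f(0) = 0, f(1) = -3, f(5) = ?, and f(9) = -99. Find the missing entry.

-35

The 3 known points determine the degree-2 polynomial uniquely.
Write f(n) = an^2 + bn + c. Substituting each data point gives a linear system:
  c = 0
  a + b + c = -3
  81a + 9b + c = -99
Solving the system yields a = -1, b = -2, c = 0.
So f(n) = -n² - 2n.
Then f(5) = -35.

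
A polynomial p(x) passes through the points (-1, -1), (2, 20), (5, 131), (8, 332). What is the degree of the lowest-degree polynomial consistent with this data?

2

Forward differences of the values at x = -1, 2, 5, 8:
  p  : -1  20  131  332
  Δ  : 21  111  201
  Δ^2: 90  90
  Δ^3: 0
The second differences are constant (90) and nonzero, while all higher differences vanish, so the minimal degree is 2.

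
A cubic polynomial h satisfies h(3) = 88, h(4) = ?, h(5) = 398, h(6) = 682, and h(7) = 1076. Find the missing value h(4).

The 4 known points determine the degree-3 polynomial uniquely.
Write h(n) = an^3 + bn^2 + cn + d. Substituting each data point gives a linear system:
  27a + 9b + 3c + d = 88
  125a + 25b + 5c + d = 398
  216a + 36b + 6c + d = 682
  343a + 49b + 7c + d = 1076
Solving the system yields a = 3, b = 1, c = 0, d = -2.
So h(n) = 3n³ + n² - 2.
Then h(4) = 206.

206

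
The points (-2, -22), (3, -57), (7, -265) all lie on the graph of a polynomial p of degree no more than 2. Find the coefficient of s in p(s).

-2

Write p(s) = as^2 + bs + c. Substituting each data point gives a linear system:
  4a - 2b + c = -22
  9a + 3b + c = -57
  49a + 7b + c = -265
Solving the system yields a = -5, b = -2, c = -6.
So p(s) = -5s² - 2s - 6.
The coefficient of s is -2.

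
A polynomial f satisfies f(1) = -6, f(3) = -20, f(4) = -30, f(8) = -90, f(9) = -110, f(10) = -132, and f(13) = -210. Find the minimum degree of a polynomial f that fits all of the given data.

2

Divided differences on the nodes 1, 3, 4, 8, 9, 10, 13:
  order 0: -6  -20  -30  -90  -110  -132  -210
  order 1: -7  -10  -15  -20  -22  -26
  order 2: -1  -1  -1  -1  -1
  order 3: 0  0  0  0
  order 4: 0  0  0
  order 5: 0  0
  order 6: 0
The order-2 divided differences are all -1 (nonzero) and every higher order vanishes, so the data lies on a polynomial of degree exactly 2.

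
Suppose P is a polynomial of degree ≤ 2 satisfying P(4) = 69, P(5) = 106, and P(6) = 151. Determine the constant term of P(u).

1

Write P(u) = au^2 + bu + c. Substituting each data point gives a linear system:
  16a + 4b + c = 69
  25a + 5b + c = 106
  36a + 6b + c = 151
Solving the system yields a = 4, b = 1, c = 1.
So P(u) = 4u^2 + u + 1.
The constant term is 1.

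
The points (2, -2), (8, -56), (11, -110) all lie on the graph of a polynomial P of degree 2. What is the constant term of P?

0

Write P(u) = au^2 + bu + c. Substituting each data point gives a linear system:
  4a + 2b + c = -2
  64a + 8b + c = -56
  121a + 11b + c = -110
Solving the system yields a = -1, b = 1, c = 0.
So P(u) = -u^2 + u.
The constant term is 0.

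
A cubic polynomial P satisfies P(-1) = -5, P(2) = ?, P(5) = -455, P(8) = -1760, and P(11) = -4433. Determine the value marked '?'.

On equispaced nodes a degree-3 polynomial has vanishing fourth forward difference, so
  P(-1) - 4·P(2) + 6·P(5) - 4·P(8) + P(11) = 0.
Substituting the known values and solving for P(2):
  -4·P(2) = 128
  P(2) = -32.

-32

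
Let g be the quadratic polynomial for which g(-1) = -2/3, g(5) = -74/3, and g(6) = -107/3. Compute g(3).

Write g(x) = ax^2 + bx + c. Substituting each data point gives a linear system:
  a - b + c = -2/3
  25a + 5b + c = -74/3
  36a + 6b + c = -107/3
Solving the system yields a = -1, b = 0, c = 1/3.
So g(x) = -x² + 1/3.
Then g(3) = -26/3.

-26/3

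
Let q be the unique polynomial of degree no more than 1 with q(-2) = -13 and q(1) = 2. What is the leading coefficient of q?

5

Write q(t) = at + b. Substituting each data point gives a linear system:
  -2a + b = -13
  a + b = 2
Solving the system yields a = 5, b = -3.
So q(t) = 5t - 3.
The leading coefficient is 5.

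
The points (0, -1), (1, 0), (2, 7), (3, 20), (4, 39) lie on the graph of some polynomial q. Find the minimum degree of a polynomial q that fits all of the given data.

Forward differences of the values at s = 0, 1, 2, 3, 4:
  q  : -1  0  7  20  39
  Δ  : 1  7  13  19
  Δ^2: 6  6  6
  Δ^3: 0  0
  Δ^4: 0
The second differences are constant (6) and nonzero, while all higher differences vanish, so the minimal degree is 2.

2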